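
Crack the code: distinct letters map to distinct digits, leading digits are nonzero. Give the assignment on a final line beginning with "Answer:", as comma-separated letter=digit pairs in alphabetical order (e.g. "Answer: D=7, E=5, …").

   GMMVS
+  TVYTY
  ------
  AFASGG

Step 1. [col 1: S + Y ≡ G (mod 10)] no forcing yet in column 1 (carry-in 0); G=6 is free and consistent — try it ⇒ G=6.
Step 2. [A] adding two 5-digit numbers gives at most 5+1 digits, and here it does — A is that final carry and must be 1, so A=1.
Step 3. [col 1: S + Y ≡ G (mod 10)] Y=9 is one option consistent with column 1 (S + Y ≡ G (mod 10), carry-in 0) — take it ⇒ Y=9.
Step 4. [col 1: S + Y ≡ G (mod 10)] column 1: given Y=9, G=6, carry-in 0, and digits 1,6,9 already taken and all letters distinct, S+Y≡G (mod 10) forces S=7. So S=7.
Step 5. [col 2: V + T ≡ G (mod 10)] several values work for T in column 2 (V + T ≡ G (mod 10), carry-in 1); try T=3. So T=3.
Step 6. [col 2: V + T ≡ G (mod 10)] in column 2 we have V+T≡G with carry-in 1; given T=3, G=6 and digits 1,3,6,7,9 already taken and all letters distinct, that pins V to 2, so V=2.
Step 7. [col 3: M + Y ≡ S (mod 10)] from column 3 (Y=9, S=7, carry-in 0, digits 1,2,3,6,7,9 already taken and all letters distinct): M must equal 8, so M=8.
Step 8. [col 5: G + T ≡ F (mod 10)] in column 5 we have G+T≡F with carry-in 1; given G=6, T=3 and digits 1,2,3,6,7,8,9 already taken and all letters distinct, that pins F to 0, so F=0.

Answer: A=1, F=0, G=6, M=8, S=7, T=3, V=2, Y=9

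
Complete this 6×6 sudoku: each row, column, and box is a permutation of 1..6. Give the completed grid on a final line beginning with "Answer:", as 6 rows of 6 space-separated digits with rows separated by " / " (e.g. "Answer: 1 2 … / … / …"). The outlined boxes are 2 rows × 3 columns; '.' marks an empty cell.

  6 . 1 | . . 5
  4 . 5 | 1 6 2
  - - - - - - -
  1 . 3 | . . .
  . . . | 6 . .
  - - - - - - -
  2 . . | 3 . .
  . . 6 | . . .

Step 1. [r3c6∈{4}] only 4 remains possible at r3c6, so r3c6=4.
Step 2. [r6c6∈{1}] r6c6's peers cover all but 1, so r6c6=1.
Step 3. [r4c3∈{2,4}] 2 has one home in col 3: r4c3. So r4c3=2.
Step 4. [r4c1∈{5}] r4c1 is down to just 5 ⇒ r4c1=5.
Step 5. [r5c3∈{4}] r5c3 has the single candidate 4 ⇒ r5c3=4.
Step 6. [r5c5∈{5}] r5c5 has the single candidate 5, so r5c5=5.
Step 7. [r1c5∈{3,4}] 3 has one home in box 2: r1c5 ⇒ r1c5=3.
Step 8. [r6c5∈{2,4}] 4 has one home in col 5: r6c5 ⇒ r6c5=4.
Step 9. [r3c5∈{2}] r3c5 has the single candidate 2. So r3c5=2.
Step 10. [r6c2∈{3,5}] 5 has one home in row 6: r6c2, so r6c2=5.
Step 11. [r1c2∈{2}] only 2 remains possible at r1c2. So r1c2=2.
Step 12. [r6c4∈{2}] r6c4 has the single candidate 2, so r6c4=2.
Step 13. [r3c4∈{5}] r3c4 has the single candidate 5, so r3c4=5.
Step 14. [r5c2∈{1}] only 1 remains possible at r5c2, so r5c2=1.
Step 15. [r3c2∈{6}] only 6 remains possible at r3c2. So r3c2=6.
Step 16. [r4c5∈{1}] r4c5 has the single candidate 1 ⇒ r4c5=1.
Step 17. [r4c6∈{3}] r4c6 is down to just 3. So r4c6=3.
Step 18. [r6c1∈{3}] r6c1 has the single candidate 3. So r6c1=3.
Step 19. [r1c4∈{4}] r1c4 has the single candidate 4. So r1c4=4.
Step 20. [r2c2∈{3}] only 3 remains possible at r2c2 ⇒ r2c2=3.
Step 21. [r4c2∈{4}] only 4 remains possible at r4c2. So r4c2=4.
Step 22. [r5c6∈{6}] r5c6 is down to just 6, so r5c6=6.

Answer: 6 2 1 4 3 5 / 4 3 5 1 6 2 / 1 6 3 5 2 4 / 5 4 2 6 1 3 / 2 1 4 3 5 6 / 3 5 6 2 4 1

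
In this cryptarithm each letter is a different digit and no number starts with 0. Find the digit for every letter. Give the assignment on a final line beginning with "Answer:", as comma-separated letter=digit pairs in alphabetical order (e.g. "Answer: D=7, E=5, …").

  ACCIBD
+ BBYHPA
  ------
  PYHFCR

Step 1. [col 1: D + A ≡ R (mod 10)] several values work for A in column 1 (D + A ≡ R (mod 10), carry-in 0); try A=5, so A=5.
Step 2. [col 1: D + A ≡ R (mod 10)] no forcing yet in column 1 (carry-in 0); D=1 is free and consistent — try it ⇒ D=1.
Step 3. [col 1: D + A ≡ R (mod 10)] from column 1 (D=1, A=5, carry-in 0, digits 1,5 already taken and all letters distinct): R must equal 6 ⇒ R=6.
Step 4. [col 2: B + P ≡ C (mod 10)] several values work for C in column 2 (B + P ≡ C (mod 10), carry-in 0); try C=3 ⇒ C=3.
Step 5. [col 2: B + P ≡ C (mod 10)] no forcing yet in column 2 (carry-in 0); B=4 is free and consistent — try it ⇒ B=4.
Step 6. [col 2: B + P ≡ C (mod 10)] column 2 reads B+P+carry(0)=C with B=4, C=3; with digits 1,3,4,5,6 already taken and all letters distinct, the only value for P is 9, so P=9.
Step 7. [col 3: I + H ≡ F (mod 10)] several values work for H in column 3 (I + H ≡ F (mod 10), carry-in 1); try H=2, so H=2.
Step 8. [col 3: I + H ≡ F (mod 10)] in column 3 we have I+H≡F with carry-in 1; given H=2 and digits 1,2,3,4,5,6,9 already taken and all letters distinct, that pins I to 7 ⇒ I=7.
Step 9. [col 3: I + H ≡ F (mod 10)] column 3: given I=7, H=2, carry-in 1, and digits 1,2,3,4,5,6,7,9 already taken and all letters distinct, I+H≡F (mod 10) forces F=0. So F=0.
Step 10. [col 4: C + Y ≡ H (mod 10)] from column 4 (C=3, H=2, carry-in 1, digits 0,1,2,3,4,5,6,7,9 already taken and all letters distinct): Y must equal 8 ⇒ Y=8.

Answer: A=5, B=4, C=3, D=1, F=0, H=2, I=7, P=9, R=6, Y=8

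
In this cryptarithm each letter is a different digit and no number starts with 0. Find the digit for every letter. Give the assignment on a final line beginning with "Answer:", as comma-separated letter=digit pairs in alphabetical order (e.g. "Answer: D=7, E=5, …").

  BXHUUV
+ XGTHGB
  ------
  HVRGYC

Step 1. [col 1: V + B ≡ C (mod 10)] C=9 is one option consistent with column 1 (V + B ≡ C (mod 10), carry-in 0) — take it. So C=9.
Step 2. [col 1: V + B ≡ C (mod 10)] several values work for B in column 1 (V + B ≡ C (mod 10), carry-in 0); try B=1. So B=1.
Step 3. [col 1: V + B ≡ C (mod 10)] column 1 reads V+B+carry(0)=C with B=1, C=9; with digits 1,9 already taken and all letters distinct, the only value for V is 8. So V=8.
Step 4. [col 2: U + G ≡ Y (mod 10)] no forcing yet in column 2 (carry-in 0); G=3 is free and consistent — try it. So G=3.
Step 5. [col 2: U + G ≡ Y (mod 10)] several values work for Y in column 2 (U + G ≡ Y (mod 10), carry-in 0); try Y=0. So Y=0.
Step 6. [col 2: U + G ≡ Y (mod 10)] from column 2 (G=3, Y=0, carry-in 0, digits 0,1,3,8,9 already taken and all letters distinct): U must equal 7. So U=7.
Step 7. [col 3: U + H ≡ G (mod 10)] from column 3 (U=7, G=3, carry-in 1, digits 0,1,3,7,8,9 already taken and all letters distinct): H must equal 5, so H=5.
Step 8. [col 4: H + T ≡ R (mod 10)] from column 4 (H=5, carry-in 1, digits 0,1,3,5,7,8,9 already taken and all letters distinct): T must equal 6 ⇒ T=6.
Step 9. [col 4: H + T ≡ R (mod 10)] column 4: given H=5, T=6, carry-in 1, and digits 0,1,3,5,6,7,8,9 already taken and all letters distinct, H+T≡R (mod 10) forces R=2. So R=2.
Step 10. [col 5: X + G ≡ V (mod 10)] column 5 reads X+G+carry(1)=V with G=3, V=8; with digits 0,1,2,3,5,6,7,8,9 already taken and all letters distinct, the only value for X is 4 ⇒ X=4.

Answer: B=1, C=9, G=3, H=5, R=2, T=6, U=7, V=8, X=4, Y=0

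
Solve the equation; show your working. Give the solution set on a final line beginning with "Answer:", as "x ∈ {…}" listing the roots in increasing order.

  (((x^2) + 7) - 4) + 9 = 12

Step 1. [(((x^2) + 7) - 4) + 9 = 12] peel the +9: subtract 9 from each side, so sub: ((x^2) + 7) - 4 = 3.
Step 2. [((x^2) + 7) - 4 = 3] -4 is outermost — add 4 both sides ⇒ sub: (x^2) + 7 = 7.
Step 3. [(x^2) + 7 = 7] the outer +7 inverts by subtracting 7. So sub: x^2 = 0.
Step 4. [x^2 = 0] LHS squared, RHS 0 ≥ 0: apply √ (±), so sqrt: x = 0.

Answer: x ∈ {0}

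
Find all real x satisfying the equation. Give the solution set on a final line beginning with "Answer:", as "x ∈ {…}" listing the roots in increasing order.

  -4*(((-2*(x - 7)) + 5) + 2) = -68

Step 1. [-4*(((-2*(x - 7)) + 5) + 2) = -68] leading coefficient -4: divide by -4, so div: ((-2*(x - 7)) + 5) + 2 = 17.
Step 2. [((-2*(x - 7)) + 5) + 2 = 17] +2 is outermost — subtract 2 both sides. So sub: (-2*(x - 7)) + 5 = 15.
Step 3. [(-2*(x - 7)) + 5 = 15] subtract 5: x sits inside (… + 5). So sub: -2*(x - 7) = 10.
Step 4. [-2*(x - 7) = 10] -2·(inner) — divide through by -2, so div: x - 7 = -5.
Step 5. [x - 7 = -5] add 7: x sits inside (… - 7). So sub: x = 2.

Answer: x ∈ {2}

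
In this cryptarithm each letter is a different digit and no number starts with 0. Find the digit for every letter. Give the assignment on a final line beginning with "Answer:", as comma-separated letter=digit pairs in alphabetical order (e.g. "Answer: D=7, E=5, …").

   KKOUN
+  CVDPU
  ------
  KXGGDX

Step 1. [K] adding two 5-digit numbers gives at most 5+1 digits, and here it does — K is that final carry and must be 1 ⇒ K=1.
Step 2. [col 1: N + U ≡ X (mod 10)] X=0 is one option consistent with column 1 (N + U ≡ X (mod 10), carry-in 0) — take it ⇒ X=0.
Step 3. [col 1: N + U ≡ X (mod 10)] several values work for N in column 1 (N + U ≡ X (mod 10), carry-in 0); try N=6, so N=6.
Step 4. [col 1: N + U ≡ X (mod 10)] column 1: given N=6, X=0, carry-in 0, and digits 0,1,6 already taken and all letters distinct, N+U≡X (mod 10) forces U=4, so U=4.
Step 5. [col 2: U + P ≡ D (mod 10)] column 2 (U + P ≡ D (mod 10), carry-in 1) doesn't pin P yet; pick P=2 and continue ⇒ P=2.
Step 6. [col 2: U + P ≡ D (mod 10)] from column 2 (U=4, P=2, carry-in 1, digits 0,1,2,4,6 already taken and all letters distinct): D must equal 7 ⇒ D=7.
Step 7. [col 3: O + D ≡ G (mod 10)] from column 3 (D=7, carry-in 0, digits 0,1,2,4,6,7 already taken and all letters distinct): O must equal 8 ⇒ O=8.
Step 8. [col 3: O + D ≡ G (mod 10)] column 3 reads O+D+carry(0)=G with O=8, D=7; with digits 0,1,2,4,6,7,8 already taken and all letters distinct, the only value for G is 5. So G=5.
Step 9. [col 4: K + V ≡ G (mod 10)] in column 4 we have K+V≡G with carry-in 1; given K=1, G=5 and digits 0,1,2,4,5,6,7,8 already taken and all letters distinct, that pins V to 3, so V=3.
Step 10. [col 5: K + C ≡ X (mod 10)] column 5: given K=1, X=0, carry-in 0, and digits 0,1,2,3,4,5,6,7,8 already taken and all letters distinct, K+C≡X (mod 10) forces C=9, so C=9.

Answer: C=9, D=7, G=5, K=1, N=6, O=8, P=2, U=4, V=3, X=0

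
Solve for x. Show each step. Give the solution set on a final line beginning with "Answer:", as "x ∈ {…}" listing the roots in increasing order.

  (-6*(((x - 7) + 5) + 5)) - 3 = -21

Step 1. [(-6*(((x - 7) + 5) + 5)) - 3 = -21] the outer -3 inverts by adding 3, so sub: -6*(((x - 7) + 5) + 5) = -18.
Step 2. [-6*(((x - 7) + 5) + 5) = -18] -6·(inner) — divide through by -6 ⇒ div: ((x - 7) + 5) + 5 = 3.
Step 3. [((x - 7) + 5) + 5 = 3] subtract 5: x sits inside (… + 5) ⇒ sub: (x - 7) + 5 = -2.
Step 4. [(x - 7) + 5 = -2] 5 comes off first (subtract 5), so sub: x - 7 = -7.
Step 5. [x - 7 = -7] add 7: x sits inside (… - 7). So sub: x = 0.

Answer: x ∈ {0}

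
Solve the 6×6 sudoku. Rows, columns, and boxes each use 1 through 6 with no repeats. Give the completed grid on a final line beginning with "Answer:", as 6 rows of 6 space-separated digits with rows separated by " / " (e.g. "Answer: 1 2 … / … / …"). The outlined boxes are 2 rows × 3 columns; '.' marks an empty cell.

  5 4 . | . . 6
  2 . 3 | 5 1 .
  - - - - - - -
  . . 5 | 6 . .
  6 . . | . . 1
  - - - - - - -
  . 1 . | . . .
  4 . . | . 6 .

Step 1. [r6c3∈{2}] only 2 remains possible at r6c3, so r6c3=2.
Step 2. [r5c1∈{3}] nothing but 3 survives at r5c1. So r5c1=3.
Step 3. [r4c5∈{2,3,4,5}] across row 4, 5 lands solely at r4c5, so r4c5=5.
Step 4. [r5c6∈{2,4,5}] across row 5, 5 lands solely at r5c6, so r5c6=5.
Step 5. [r3c6∈{2,3,4}] col 6 places 2 nowhere but r3c6. So r3c6=2.
Step 6. [r3c5∈{3,4}] in row 3, 4 fits only at r3c5, so r3c5=4.
Step 7. [r4c4∈{3}] r4c4 has the single candidate 3, so r4c4=3.
Step 8. [r5c5∈{2}] only 2 remains possible at r5c5, so r5c5=2.
Step 9. [r6c4∈{1}] r6c4 has the single candidate 1, so r6c4=1.
Step 10. [r2c6∈{4}] r2c6 has the single candidate 4 ⇒ r2c6=4.
Step 11. [r4c2∈{2}] only 2 remains possible at r4c2. So r4c2=2.
Step 12. [r1c3∈{1}] only 1 remains possible at r1c3, so r1c3=1.
Step 13. [r6c6∈{3}] nothing but 3 survives at r6c6. So r6c6=3.
Step 14. [r5c4∈{4}] nothing but 4 survives at r5c4, so r5c4=4.
Step 15. [r1c5∈{3}] nothing but 3 survives at r1c5, so r1c5=3.
Step 16. [r3c2∈{3}] r3c2's peers cover all but 3, so r3c2=3.
Step 17. [r6c2∈{5}] only 5 remains possible at r6c2 ⇒ r6c2=5.
Step 18. [r5c3∈{6}] r5c3 is down to just 6. So r5c3=6.
Step 19. [r3c1∈{1}] r3c1 has the single candidate 1 ⇒ r3c1=1.
Step 20. [r2c2∈{6}] r2c2 has the single candidate 6 ⇒ r2c2=6.
Step 21. [r1c4∈{2}] r1c4 is down to just 2. So r1c4=2.
Step 22. [r4c3∈{4}] r4c3 is down to just 4, so r4c3=4.

Answer: 5 4 1 2 3 6 / 2 6 3 5 1 4 / 1 3 5 6 4 2 / 6 2 4 3 5 1 / 3 1 6 4 2 5 / 4 5 2 1 6 3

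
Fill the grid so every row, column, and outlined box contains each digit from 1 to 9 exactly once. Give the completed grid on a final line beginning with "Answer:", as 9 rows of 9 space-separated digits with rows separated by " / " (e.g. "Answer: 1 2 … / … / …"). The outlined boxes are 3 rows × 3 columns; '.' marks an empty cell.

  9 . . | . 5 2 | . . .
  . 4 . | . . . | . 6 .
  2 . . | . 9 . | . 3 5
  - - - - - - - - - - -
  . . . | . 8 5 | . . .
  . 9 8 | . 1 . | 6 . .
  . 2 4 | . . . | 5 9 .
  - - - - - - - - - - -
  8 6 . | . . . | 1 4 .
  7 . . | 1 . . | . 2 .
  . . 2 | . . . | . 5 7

Step 1. [r1c8∈{1,7,8}] col 8 places 8 nowhere but r1c8. So r1c8=8.
Step 2. [r4c4∈{2,3,4,6,7,9}] across row 4, 9 lands solely at r4c4 ⇒ r4c4=9.
Step 3. [r4c8∈{1,7}] r4c8 is the only open cell in col 8 admitting 1. So r4c8=1.
Step 4. [r8c9∈{3,6,8,9}] col 9 places 6 nowhere but r8c9 ⇒ r8c9=6.
Step 5. [r5c4∈{2,3,4,7}] box 5 places 2 nowhere but r5c4. So r5c4=2.
Step 6. [r5c6∈{3,4,7}] in box 5, 4 fits only at r5c6. So r5c6=4.
Step 7. [r5c9∈{3}] only 3 remains possible at r5c9, so r5c9=3.
Step 8. [r7c9∈{9}] r7c9 has the single candidate 9 ⇒ r7c9=9.
Step 9. [r9c1∈{1,3,4}] r9c1 is the only open cell in col 1 admitting 4 ⇒ r9c1=4.
Step 10. [r9c6∈{3,6,8,9}] row 9 places 9 nowhere but r9c6 ⇒ r9c6=9.
Step 11. [r3c2∈{1,7,8}] across col 2, 8 lands solely at r3c2 ⇒ r3c2=8.
Step 12. [r8c2∈{3,5}] in col 2, 5 fits only at r8c2, so r8c2=5.
Step 13. [r7c3∈{3}] r7c3 is down to just 3 ⇒ r7c3=3.
Step 14. [r7c6∈{7}] only 7 remains possible at r7c6. So r7c6=7.
Step 15. [r2c3∈{1,5,7}] r2c3 is the only open cell in col 3 admitting 5 ⇒ r2c3=5.
Step 16. [r6c1∈{1,3,6}] in row 6, 1 fits only at r6c1. So r6c1=1.
Step 17. [r2c1∈{3}] nothing but 3 survives at r2c1. So r2c1=3.
Step 18. [r2c5∈{7}] r2c5's peers cover all but 7, so r2c5=7.
Step 19. [r1c4∈{3,4,6}] in row 1, 3 fits only at r1c4. So r1c4=3.
Step 20. [r1c3∈{1,6,7}] r1c3 is the only open cell in row 1 admitting 6 ⇒ r1c3=6.
Step 21. [r3c3∈{1,7}] 1 has one home in col 3: r3c3. So r3c3=1.
Step 22. [r3c7∈{4,7}] 7 has one home in row 3: r3c7 ⇒ r3c7=7.
Step 23. [r2c4∈{8}] only 8 remains possible at r2c4 ⇒ r2c4=8.
Step 24. [r9c4∈{6}] only 6 remains possible at r9c4 ⇒ r9c4=6.
Step 25. [r9c5∈{3}] only 3 remains possible at r9c5 ⇒ r9c5=3.
Step 26. [r1c7∈{4}] r1c7 is down to just 4 ⇒ r1c7=4.
Step 27. [r4c7∈{2}] only 2 remains possible at r4c7, so r4c7=2.
Step 28. [r6c6∈{3,6}] row 6 places 3 nowhere but r6c6, so r6c6=3.
Step 29. [r2c6∈{1}] r2c6 is down to just 1 ⇒ r2c6=1.
Step 30. [r8c6∈{8}] r8c6 is down to just 8 ⇒ r8c6=8.
Step 31. [r4c3∈{7}] r4c3's peers cover all but 7 ⇒ r4c3=7.
Step 32. [r8c3∈{9}] r8c3's peers cover all but 9. So r8c3=9.
Step 33. [r2c9∈{2}] only 2 remains possible at r2c9. So r2c9=2.
Step 34. [r6c9∈{8}] r6c9's peers cover all but 8, so r6c9=8.
Step 35. [r6c5∈{6}] nothing but 6 survives at r6c5 ⇒ r6c5=6.
Step 36. [r8c5∈{4}] r8c5 has the single candidate 4, so r8c5=4.
Step 37. [r7c5∈{2}] r7c5 is down to just 2 ⇒ r7c5=2.
Step 38. [r3c6∈{6}] r3c6 has the single candidate 6, so r3c6=6.
Step 39. [r4c9∈{4}] only 4 remains possible at r4c9. So r4c9=4.
Step 40. [r4c2∈{3}] r4c2 is down to just 3. So r4c2=3.
Step 41. [r9c2∈{1}] only 1 remains possible at r9c2 ⇒ r9c2=1.
Step 42. [r7c4∈{5}] only 5 remains possible at r7c4. So r7c4=5.
Step 43. [r3c4∈{4}] r3c4 is down to just 4, so r3c4=4.
Step 44. [r8c7∈{3}] only 3 remains possible at r8c7. So r8c7=3.
Step 45. [r6c4∈{7}] only 7 remains possible at r6c4. So r6c4=7.
Step 46. [r5c1∈{5}] nothing but 5 survives at r5c1. So r5c1=5.
Step 47. [r1c9∈{1}] r1c9 is down to just 1 ⇒ r1c9=1.
Step 48. [r5c8∈{7}] r5c8 has the single candidate 7, so r5c8=7.
Step 49. [r4c1∈{6}] r4c1 has the single candidate 6 ⇒ r4c1=6.
Step 50. [r1c2∈{7}] r1c2's peers cover all but 7, so r1c2=7.
Step 51. [r9c7∈{8}] r9c7 is down to just 8 ⇒ r9c7=8.
Step 52. [r2c7∈{9}] r2c7 is down to just 9 ⇒ r2c7=9.

Answer: 9 7 6 3 5 2 4 8 1 / 3 4 5 8 7 1 9 6 2 / 2 8 1 4 9 6 7 3 5 / 6 3 7 9 8 5 2 1 4 / 5 9 8 2 1 4 6 7 3 / 1 2 4 7 6 3 5 9 8 / 8 6 3 5 2 7 1 4 9 / 7 5 9 1 4 8 3 2 6 / 4 1 2 6 3 9 8 5 7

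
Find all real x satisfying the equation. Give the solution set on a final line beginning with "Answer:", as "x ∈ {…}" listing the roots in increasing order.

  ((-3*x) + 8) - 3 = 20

Step 1. [((-3*x) + 8) - 3 = 20] 3 comes off first (add 3) ⇒ sub: (-3*x) + 8 = 23.
Step 2. [(-3*x) + 8 = 23] 8 comes off first (subtract 8). So sub: -3*x = 15.
Step 3. [-3*x = 15] divide by the outer -3, so div: x = -5.

Answer: x ∈ {-5}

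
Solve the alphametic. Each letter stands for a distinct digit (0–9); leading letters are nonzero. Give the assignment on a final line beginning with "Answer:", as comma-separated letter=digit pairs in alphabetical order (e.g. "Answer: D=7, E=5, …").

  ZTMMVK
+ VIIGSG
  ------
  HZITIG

Step 1. [col 1: K + G ≡ G (mod 10)] in column 1 we have K+G≡G with carry-in 0; given nothing yet and all letters distinct, none taken yet, that pins K to 0 ⇒ K=0.
Step 2. [col 1: K + G ≡ G (mod 10)] column 1 (K + G ≡ G (mod 10), carry-in 0) doesn't pin G yet; pick G=8 and continue. So G=8.
Step 3. [col 2: V + S ≡ I (mod 10)] several values work for S in column 2 (V + S ≡ I (mod 10), carry-in 0); try S=1, so S=1.
Step 4. [col 2: V + S ≡ I (mod 10)] no forcing yet in column 2 (carry-in 0); I=4 is free and consistent — try it ⇒ I=4.
Step 5. [col 2: V + S ≡ I (mod 10)] column 2 reads V+S+carry(0)=I with S=1, I=4; with digits 0,1,4,8 already taken and all letters distinct, the only value for V is 3, so V=3.
Step 6. [col 3: M + G ≡ T (mod 10)] column 3 (M + G ≡ T (mod 10), carry-in 0) doesn't pin M yet; pick M=9 and continue. So M=9.
Step 7. [col 3: M + G ≡ T (mod 10)] column 3: given M=9, G=8, carry-in 0, and digits 0,1,3,4,8,9 already taken and all letters distinct, M+G≡T (mod 10) forces T=7, so T=7.
Step 8. [col 5: T + I ≡ Z (mod 10)] from column 5 (T=7, I=4, carry-in 1, digits 0,1,3,4,7,8,9 already taken and all letters distinct): Z must equal 2. So Z=2.
Step 9. [col 6: Z + V ≡ H (mod 10)] column 6: given Z=2, V=3, carry-in 1, and digits 0,1,2,3,4,7,8,9 already taken and all letters distinct, Z+V≡H (mod 10) forces H=6 ⇒ H=6.

Answer: G=8, H=6, I=4, K=0, M=9, S=1, T=7, V=3, Z=2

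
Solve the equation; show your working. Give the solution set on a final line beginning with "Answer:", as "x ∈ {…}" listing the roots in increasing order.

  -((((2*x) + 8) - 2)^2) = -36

Step 1. [-((((2*x) + 8) - 2)^2) = -36] leading − — multiply by −1, so neg: (((2*x) + 8) - 2)^2 = 36.
Step 2. [(((2*x) + 8) - 2)^2 = 36] 36 ≥ 0, LHS is (·)² — take ±√ ⇒ sqrt: ((2*x) + 8) - 2 = 6 or -6.
Step 3. [((2*x) + 8) - 2 = 6 or -6] peel the -2: add 2 from each side, so sub: (2*x) + 8 = 8 or -4.
Step 4. [(2*x) + 8 = 8 or -4] 2 divides every term; factor it out. So factor: x + 4 = 4 or -2.
Step 5. [x + 4 = 4 or -2] +4 is outermost — subtract 4 both sides. So sub: x = 0 or -6.

Answer: x ∈ {-6, 0}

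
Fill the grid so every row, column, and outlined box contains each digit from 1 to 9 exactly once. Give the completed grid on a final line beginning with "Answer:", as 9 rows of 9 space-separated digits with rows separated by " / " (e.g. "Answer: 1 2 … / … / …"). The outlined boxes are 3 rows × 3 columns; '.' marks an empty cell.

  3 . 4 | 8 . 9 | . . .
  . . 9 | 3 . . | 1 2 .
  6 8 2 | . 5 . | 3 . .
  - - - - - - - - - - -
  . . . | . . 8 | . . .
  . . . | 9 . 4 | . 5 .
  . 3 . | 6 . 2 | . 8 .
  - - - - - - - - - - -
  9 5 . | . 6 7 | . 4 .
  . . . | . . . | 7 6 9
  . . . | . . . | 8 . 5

Step 1. [r4c2∈{1,2,4,6,7,9}] 9 has one home in col 2: r4c2. So r4c2=9.
Step 2. [r1c8∈{7}] only 7 remains possible at r1c8. So r1c8=7.
Step 3. [r8c5∈{1,2,3,4,8}] across col 5, 8 lands solely at r8c5 ⇒ r8c5=8.
Step 4. [r4c4∈{1,5,7}] in box 5, 5 fits only at r4c4. So r4c4=5.
Step 5. [r9c5∈{1,2,3,4,9}] r9c5 is the only open cell in row 9 admitting 9 ⇒ r9c5=9.
Step 6. [r5c1∈{1,2,7,8}] col 1 places 8 nowhere but r5c1 ⇒ r5c1=8.
Step 7. [r1c9∈{6}] r1c9's peers cover all but 6. So r1c9=6.
Step 8. [r1c2∈{1}] only 1 remains possible at r1c2 ⇒ r1c2=1.
Step 9. [r7c7∈{2}] nothing but 2 survives at r7c7, so r7c7=2.
Step 10. [r7c4∈{1}] nothing but 1 survives at r7c4 ⇒ r7c4=1.
Step 11. [r7c9∈{3}] r7c9 has the single candidate 3, so r7c9=3.
Step 12. [r2c2∈{7}] r2c2 has the single candidate 7, so r2c2=7.
Step 13. [r3c9∈{4}] only 4 remains possible at r3c9. So r3c9=4.
Step 14. [r5c5∈{1,3,7}] in row 5, 3 fits only at r5c5, so r5c5=3.
Step 15. [r9c8∈{1}] r9c8 has the single candidate 1 ⇒ r9c8=1.
Step 16. [r6c3∈{1,5,7}] in col 3, 5 fits only at r6c3, so r6c3=5.
Step 17. [r5c7∈{6}] r5c7's peers cover all but 6. So r5c7=6.
Step 18. [r5c2∈{2}] r5c2 has the single candidate 2 ⇒ r5c2=2.
Step 19. [r8c2∈{4}] r8c2 has the single candidate 4, so r8c2=4.
Step 20. [r4c3∈{1,6,7}] in row 4, 6 fits only at r4c3 ⇒ r4c3=6.
Step 21. [r4c9∈{1,2,7}] r4c9 is the only open cell in row 4 admitting 2 ⇒ r4c9=2.
Step 22. [r9c6∈{3}] nothing but 3 survives at r9c6, so r9c6=3.
Step 23. [r4c7∈{4}] r4c7 is down to just 4, so r4c7=4.
Step 24. [r9c3∈{7}] r9c3's peers cover all but 7, so r9c3=7.
Step 25. [r5c3∈{1}] r5c3 is down to just 1, so r5c3=1.
Step 26. [r4c1∈{7}] r4c1 is down to just 7. So r4c1=7.
Step 27. [r6c9∈{1,7}] 1 has one home in col 9: r6c9, so r6c9=1.
Step 28. [r9c1∈{2}] r9c1 has the single candidate 2. So r9c1=2.
Step 29. [r8c6∈{5}] only 5 remains possible at r8c6 ⇒ r8c6=5.
Step 30. [r1c7∈{5}] r1c7 has the single candidate 5. So r1c7=5.
Step 31. [r8c1∈{1}] r8c1's peers cover all but 1, so r8c1=1.
Step 32. [r4c8∈{3}] only 3 remains possible at r4c8, so r4c8=3.
Step 33. [r3c8∈{9}] r3c8's peers cover all but 9. So r3c8=9.
Step 34. [r6c7∈{9}] r6c7's peers cover all but 9, so r6c7=9.
Step 35. [r7c3∈{8}] r7c3 has the single candidate 8, so r7c3=8.
Step 36. [r6c5∈{7}] r6c5's peers cover all but 7, so r6c5=7.
Step 37. [r1c5∈{2}] r1c5 has the single candidate 2, so r1c5=2.
Step 38. [r4c5∈{1}] r4c5 is down to just 1. So r4c5=1.
Step 39. [r2c1∈{5}] r2c1 has the single candidate 5 ⇒ r2c1=5.
Step 40. [r2c6∈{6}] r2c6 is down to just 6 ⇒ r2c6=6.
Step 41. [r3c6∈{1}] r3c6 has the single candidate 1, so r3c6=1.
Step 42. [r8c3∈{3}] nothing but 3 survives at r8c3, so r8c3=3.
Step 43. [r8c4∈{2}] nothing but 2 survives at r8c4, so r8c4=2.
Step 44. [r5c9∈{7}] r5c9 has the single candidate 7 ⇒ r5c9=7.
Step 45. [r2c9∈{8}] only 8 remains possible at r2c9 ⇒ r2c9=8.
Step 46. [r2c5∈{4}] r2c5 is down to just 4 ⇒ r2c5=4.
Step 47. [r3c4∈{7}] r3c4 is down to just 7 ⇒ r3c4=7.
Step 48. [r9c2∈{6}] r9c2's peers cover all but 6, so r9c2=6.
Step 49. [r6c1∈{4}] r6c1's peers cover all but 4 ⇒ r6c1=4.
Step 50. [r9c4∈{4}] r9c4 is down to just 4. So r9c4=4.

Answer: 3 1 4 8 2 9 5 7 6 / 5 7 9 3 4 6 1 2 8 / 6 8 2 7 5 1 3 9 4 / 7 9 6 5 1 8 4 3 2 / 8 2 1 9 3 4 6 5 7 / 4 3 5 6 7 2 9 8 1 / 9 5 8 1 6 7 2 4 3 / 1 4 3 2 8 5 7 6 9 / 2 6 7 4 9 3 8 1 5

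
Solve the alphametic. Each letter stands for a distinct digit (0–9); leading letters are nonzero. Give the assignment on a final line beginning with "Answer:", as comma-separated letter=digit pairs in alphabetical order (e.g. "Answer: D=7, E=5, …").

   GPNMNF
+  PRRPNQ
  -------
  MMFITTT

Step 1. [col 1: F + Q ≡ T (mod 10)] column 1 (F + Q ≡ T (mod 10), carry-in 0) doesn't pin T yet; pick T=8 and continue, so T=8.
Step 2. [M] the sum has 7 digits but both addends have 6; that extra leading digit M is the final carry, namely 1, so M=1.
Step 3. [col 1: F + Q ≡ T (mod 10)] Q=6 is one option consistent with column 1 (F + Q ≡ T (mod 10), carry-in 0) — take it, so Q=6.
Step 4. [col 1: F + Q ≡ T (mod 10)] column 1: given Q=6, T=8, carry-in 0, and digits 1,6,8 already taken and all letters distinct, F+Q≡T (mod 10) forces F=2. So F=2.
Step 5. [col 2: N + N ≡ T (mod 10)] column 2 (N + N ≡ T (mod 10), carry-in 0) doesn't pin N yet; pick N=4 and continue, so N=4.
Step 6. [col 3: M + P ≡ T (mod 10)] in column 3 we have M+P≡T with carry-in 0; given M=1, T=8 and digits 1,2,4,6,8 already taken and all letters distinct, that pins P to 7, so P=7.
Step 7. [col 4: N + R ≡ I (mod 10)] column 4 (N + R ≡ I (mod 10), carry-in 0) doesn't pin I yet; pick I=9 and continue, so I=9.
Step 8. [col 4: N + R ≡ I (mod 10)] column 4: given N=4, I=9, carry-in 0, and digits 1,2,4,6,7,8,9 already taken and all letters distinct, N+R≡I (mod 10) forces R=5. So R=5.
Step 9. [col 6: G + P ≡ M (mod 10)] from column 6 (P=7, M=1, carry-in 1, digits 1,2,4,5,6,7,8,9 already taken and all letters distinct): G must equal 3. So G=3.

Answer: F=2, G=3, I=9, M=1, N=4, P=7, Q=6, R=5, T=8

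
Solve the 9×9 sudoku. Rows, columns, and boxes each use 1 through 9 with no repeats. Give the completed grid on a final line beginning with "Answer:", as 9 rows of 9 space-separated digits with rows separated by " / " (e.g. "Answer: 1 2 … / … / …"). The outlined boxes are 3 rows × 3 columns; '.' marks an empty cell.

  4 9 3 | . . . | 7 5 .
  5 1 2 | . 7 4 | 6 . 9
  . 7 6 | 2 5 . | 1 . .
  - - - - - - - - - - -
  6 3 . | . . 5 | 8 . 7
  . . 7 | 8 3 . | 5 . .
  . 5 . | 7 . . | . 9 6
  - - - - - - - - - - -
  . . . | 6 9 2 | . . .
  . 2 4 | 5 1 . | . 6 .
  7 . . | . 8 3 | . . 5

Step 1. [r3c1∈{8}] only 8 remains possible at r3c1, so r3c1=8.
Step 2. [r6c6∈{1}] only 1 remains possible at r6c6, so r6c6=1.
Step 3. [r6c7∈{2,3,4}] r6c7 is the only open cell in row 6 admitting 3, so r6c7=3.
Step 4. [r7c7∈{4}] r7c7 is down to just 4, so r7c7=4.
Step 5. [r8c9∈{3,8}] in row 8, 8 fits only at r8c9 ⇒ r8c9=8.
Step 6. [r6c5∈{2,4}] row 6 places 4 nowhere but r6c5, so r6c5=4.
Step 7. [r4c8∈{1,2,4}] row 4 places 4 nowhere but r4c8 ⇒ r4c8=4.
Step 8. [r4c3∈{1,9}] across row 4, 1 lands solely at r4c3. So r4c3=1.
Step 9. [r9c8∈{1,2}] row 9 places 1 nowhere but r9c8, so r9c8=1.
Step 10. [r3c8∈{3}] r3c8 is down to just 3, so r3c8=3.
Step 11. [r5c1∈{2,9}] box 4 places 9 nowhere but r5c1. So r5c1=9.
Step 12. [r9c7∈{2,9}] in row 9, 2 fits only at r9c7 ⇒ r9c7=2.
Step 13. [r6c3∈{8}] r6c3 is down to just 8 ⇒ r6c3=8.
Step 14. [r5c6∈{6}] r5c6 is down to just 6. So r5c6=6.
Step 15. [r5c8∈{2}] nothing but 2 survives at r5c8, so r5c8=2.
Step 16. [r7c1∈{1,3}] row 7 places 1 nowhere but r7c1 ⇒ r7c1=1.
Step 17. [r9c4∈{4}] r9c4 is down to just 4 ⇒ r9c4=4.
Step 18. [r8c1∈{3}] nothing but 3 survives at r8c1, so r8c1=3.
Step 19. [r1c6∈{8}] r1c6's peers cover all but 8, so r1c6=8.
Step 20. [r4c5∈{2}] r4c5 has the single candidate 2 ⇒ r4c5=2.
Step 21. [r2c4∈{3}] r2c4's peers cover all but 3. So r2c4=3.
Step 22. [r2c8∈{8}] nothing but 8 survives at r2c8 ⇒ r2c8=8.
Step 23. [r7c2∈{8}] nothing but 8 survives at r7c2 ⇒ r7c2=8.
Step 24. [r7c3∈{5}] only 5 remains possible at r7c3 ⇒ r7c3=5.
Step 25. [r9c2∈{6}] r9c2 has the single candidate 6. So r9c2=6.
Step 26. [r7c8∈{7}] r7c8's peers cover all but 7, so r7c8=7.
Step 27. [r1c4∈{1}] nothing but 1 survives at r1c4. So r1c4=1.
Step 28. [r6c1∈{2}] only 2 remains possible at r6c1. So r6c1=2.
Step 29. [r5c2∈{4}] r5c2 is down to just 4. So r5c2=4.
Step 30. [r8c7∈{9}] r8c7's peers cover all but 9. So r8c7=9.
Step 31. [r8c6∈{7}] r8c6's peers cover all but 7. So r8c6=7.
Step 32. [r1c5∈{6}] only 6 remains possible at r1c5 ⇒ r1c5=6.
Step 33. [r7c9∈{3}] only 3 remains possible at r7c9, so r7c9=3.
Step 34. [r3c6∈{9}] r3c6 has the single candidate 9 ⇒ r3c6=9.
Step 35. [r1c9∈{2}] r1c9 is down to just 2, so r1c9=2.
Step 36. [r5c9∈{1}] nothing but 1 survives at r5c9. So r5c9=1.
Step 37. [r9c3∈{9}] nothing but 9 survives at r9c3. So r9c3=9.
Step 38. [r4c4∈{9}] r4c4 has the single candidate 9 ⇒ r4c4=9.
Step 39. [r3c9∈{4}] r3c9 has the single candidate 4 ⇒ r3c9=4.

Answer: 4 9 3 1 6 8 7 5 2 / 5 1 2 3 7 4 6 8 9 / 8 7 6 2 5 9 1 3 4 / 6 3 1 9 2 5 8 4 7 / 9 4 7 8 3 6 5 2 1 / 2 5 8 7 4 1 3 9 6 / 1 8 5 6 9 2 4 7 3 / 3 2 4 5 1 7 9 6 8 / 7 6 9 4 8 3 2 1 5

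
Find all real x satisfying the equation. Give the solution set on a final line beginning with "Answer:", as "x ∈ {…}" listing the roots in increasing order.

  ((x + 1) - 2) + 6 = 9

Step 1. [((x + 1) - 2) + 6 = 9] subtract 6: x sits inside (… + 6), so sub: (x + 1) - 2 = 3.
Step 2. [(x + 1) - 2 = 3] add 2: x sits inside (… - 2). So sub: x + 1 = 5.
Step 3. [x + 1 = 5] +1 is outermost — subtract 1 both sides ⇒ sub: x = 4.

Answer: x ∈ {4}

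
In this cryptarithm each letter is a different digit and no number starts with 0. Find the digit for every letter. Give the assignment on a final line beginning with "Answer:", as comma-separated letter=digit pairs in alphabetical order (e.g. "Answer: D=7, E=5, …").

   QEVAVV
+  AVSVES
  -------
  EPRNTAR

Step 1. [col 1: V + S ≡ R (mod 10)] column 1 (V + S ≡ R (mod 10), carry-in 0) doesn't pin S yet; pick S=2 and continue ⇒ S=2.
Step 2. [col 1: V + S ≡ R (mod 10)] no forcing yet in column 1 (carry-in 0); V=7 is free and consistent — try it. So V=7.
Step 3. [col 1: V + S ≡ R (mod 10)] column 1: given V=7, S=2, carry-in 0, and digits 2,7 already taken and all letters distinct, V+S≡R (mod 10) forces R=9, so R=9.
Step 4. [col 2: V + E ≡ A (mod 10)] several values work for E in column 2 (V + E ≡ A (mod 10), carry-in 0); try E=1. So E=1.
Step 5. [col 2: V + E ≡ A (mod 10)] from column 2 (V=7, E=1, carry-in 0, digits 1,2,7,9 already taken and all letters distinct): A must equal 8, so A=8.
Step 6. [col 3: A + V ≡ T (mod 10)] column 3: given A=8, V=7, carry-in 0, and digits 1,2,7,8,9 already taken and all letters distinct, A+V≡T (mod 10) forces T=5 ⇒ T=5.
Step 7. [col 4: V + S ≡ N (mod 10)] from column 4 (V=7, S=2, carry-in 1, digits 1,2,5,7,8,9 already taken and all letters distinct): N must equal 0, so N=0.
Step 8. [col 6: Q + A ≡ P (mod 10)] column 6: given A=8, carry-in 0, and digits 0,1,2,5,7,8,9 already taken and all letters distinct, Q+A≡P (mod 10) forces Q=6 ⇒ Q=6.
Step 9. [col 6: Q + A ≡ P (mod 10)] column 6: given Q=6, A=8, carry-in 0, and digits 0,1,2,5,6,7,8,9 already taken and all letters distinct, Q+A≡P (mod 10) forces P=4, so P=4.

Answer: A=8, E=1, N=0, P=4, Q=6, R=9, S=2, T=5, V=7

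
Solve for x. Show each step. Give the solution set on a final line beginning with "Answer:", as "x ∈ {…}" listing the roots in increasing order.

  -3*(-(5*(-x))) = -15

Step 1. [-3*(-(5*(-x))) = -15] -3·(inner) — divide through by -3, so div: -(5*(-x)) = 5.
Step 2. [-(5*(-x)) = 5] LHS negated; negate both sides. So neg: 5*(-x) = -5.
Step 3. [5*(-x) = -5] LHS = 5·(…); ÷5 both sides. So div: -x = -1.
Step 4. [-x = -1] flip signs both sides. So neg: x = 1.

Answer: x ∈ {1}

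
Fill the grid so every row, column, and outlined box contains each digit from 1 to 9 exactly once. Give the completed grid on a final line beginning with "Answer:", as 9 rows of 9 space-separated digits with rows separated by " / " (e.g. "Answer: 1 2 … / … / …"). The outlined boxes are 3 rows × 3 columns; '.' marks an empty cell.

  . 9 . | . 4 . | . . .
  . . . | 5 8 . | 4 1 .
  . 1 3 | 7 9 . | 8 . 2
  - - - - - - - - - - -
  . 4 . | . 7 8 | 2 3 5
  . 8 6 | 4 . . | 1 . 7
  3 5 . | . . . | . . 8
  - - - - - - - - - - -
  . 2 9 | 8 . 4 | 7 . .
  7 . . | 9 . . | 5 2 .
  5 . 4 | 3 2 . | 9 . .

Step 1. [r7c8∈{6}] r7c8 is down to just 6, so r7c8=6.
Step 2. [r3c6∈{6}] r3c6 is down to just 6 ⇒ r3c6=6.
Step 3. [r8c6∈{1}] r8c6 has the single candidate 1 ⇒ r8c6=1.
Step 4. [r7c9∈{1,3}] across row 7, 3 lands solely at r7c9 ⇒ r7c9=3.
Step 5. [r6c5∈{1,6}] col 5 places 1 nowhere but r6c5. So r6c5=1.
Step 6. [r5c6∈{2,3,5,9}] col 6 places 5 nowhere but r5c6, so r5c6=5.
Step 7. [r1c3∈{2,5,7,8}] r1c3 is the only open cell in col 3 admitting 5. So r1c3=5.
Step 8. [r5c1∈{2,9}] row 5 places 2 nowhere but r5c1. So r5c1=2.
Step 9. [r1c9∈{6}] nothing but 6 survives at r1c9 ⇒ r1c9=6.
Step 10. [r6c6∈{2,9}] r6c6 is the only open cell in col 6 admitting 9, so r6c6=9.
Step 11. [r9c2∈{6}] r9c2 is down to just 6 ⇒ r9c2=6.
Step 12. [r6c4∈{2,6}] 2 has one home in row 6: r6c4, so r6c4=2.
Step 13. [r1c6∈{2,3}] r1c6 is the only open cell in row 1 admitting 2. So r1c6=2.
Step 14. [r2c3∈{2,7}] row 2 places 2 nowhere but r2c3. So r2c3=2.
Step 15. [r7c1∈{1}] r7c1 has the single candidate 1 ⇒ r7c1=1.
Step 16. [r6c3∈{7}] r6c3's peers cover all but 7, so r6c3=7.
Step 17. [r3c8∈{5}] only 5 remains possible at r3c8, so r3c8=5.
Step 18. [r8c9∈{4}] only 4 remains possible at r8c9, so r8c9=4.
Step 19. [r9c6∈{7}] r9c6 is down to just 7. So r9c6=7.
Step 20. [r5c8∈{9}] r5c8 has the single candidate 9. So r5c8=9.
Step 21. [r7c5∈{5}] nothing but 5 survives at r7c5, so r7c5=5.
Step 22. [r3c1∈{4}] r3c1 is down to just 4. So r3c1=4.
Step 23. [r8c3∈{8}] nothing but 8 survives at r8c3 ⇒ r8c3=8.
Step 24. [r4c1∈{9}] nothing but 9 survives at r4c1, so r4c1=9.
Step 25. [r1c8∈{7}] r1c8 is down to just 7, so r1c8=7.
Step 26. [r1c4∈{1}] r1c4 has the single candidate 1, so r1c4=1.
Step 27. [r2c9∈{9}] r2c9's peers cover all but 9, so r2c9=9.
Step 28. [r4c4∈{6}] only 6 remains possible at r4c4, so r4c4=6.
Step 29. [r8c2∈{3}] only 3 remains possible at r8c2 ⇒ r8c2=3.
Step 30. [r6c8∈{4}] only 4 remains possible at r6c8 ⇒ r6c8=4.
Step 31. [r2c1∈{6}] only 6 remains possible at r2c1 ⇒ r2c1=6.
Step 32. [r2c2∈{7}] nothing but 7 survives at r2c2, so r2c2=7.
Step 33. [r1c1∈{8}] r1c1 has the single candidate 8, so r1c1=8.
Step 34. [r9c9∈{1}] r9c9 is down to just 1, so r9c9=1.
Step 35. [r9c8∈{8}] r9c8 has the single candidate 8. So r9c8=8.
Step 36. [r2c6∈{3}] only 3 remains possible at r2c6. So r2c6=3.
Step 37. [r5c5∈{3}] r5c5 is down to just 3 ⇒ r5c5=3.
Step 38. [r4c3∈{1}] r4c3's peers cover all but 1, so r4c3=1.
Step 39. [r6c7∈{6}] only 6 remains possible at r6c7 ⇒ r6c7=6.
Step 40. [r8c5∈{6}] nothing but 6 survives at r8c5. So r8c5=6.
Step 41. [r1c7∈{3}] r1c7's peers cover all but 3. So r1c7=3.

Answer: 8 9 5 1 4 2 3 7 6 / 6 7 2 5 8 3 4 1 9 / 4 1 3 7 9 6 8 5 2 / 9 4 1 6 7 8 2 3 5 / 2 8 6 4 3 5 1 9 7 / 3 5 7 2 1 9 6 4 8 / 1 2 9 8 5 4 7 6 3 / 7 3 8 9 6 1 5 2 4 / 5 6 4 3 2 7 9 8 1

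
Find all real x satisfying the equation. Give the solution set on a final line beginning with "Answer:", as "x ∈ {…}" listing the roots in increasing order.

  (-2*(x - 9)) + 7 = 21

Step 1. [(-2*(x - 9)) + 7 = 21] peel the +7: subtract 7 from each side ⇒ sub: -2*(x - 9) = 14.
Step 2. [-2*(x - 9) = 14] -2·(inner) — divide through by -2 ⇒ div: x - 9 = -7.
Step 3. [x - 9 = -7] the outer -9 inverts by adding 9. So sub: x = 2.

Answer: x ∈ {2}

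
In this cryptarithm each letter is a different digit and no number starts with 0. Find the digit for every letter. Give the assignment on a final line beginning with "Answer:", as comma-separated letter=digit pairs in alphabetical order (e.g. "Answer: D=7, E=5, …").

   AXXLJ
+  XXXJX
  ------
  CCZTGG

Step 1. [col 1: J + X ≡ G (mod 10)] column 1 (J + X ≡ G (mod 10), carry-in 0) doesn't pin X yet; pick X=4 and continue, so X=4.
Step 2. [col 1: J + X ≡ G (mod 10)] column 1 (J + X ≡ G (mod 10), carry-in 0) doesn't pin G yet; pick G=0 and continue, so G=0.
Step 3. [col 1: J + X ≡ G (mod 10)] from column 1 (X=4, G=0, carry-in 0, digits 0,4 already taken and all letters distinct): J must equal 6, so J=6.
Step 4. [col 2: L + J ≡ G (mod 10)] column 2: given J=6, G=0, carry-in 1, and digits 0,4,6 already taken and all letters distinct, L+J≡G (mod 10) forces L=3. So L=3.
Step 5. [col 3: X + X ≡ T (mod 10)] in column 3 we have X+X≡T with carry-in 1; given X=4 and digits 0,3,4,6 already taken and all letters distinct, that pins T to 9. So T=9.
Step 6. [C] C is the leading digit of a 6-digit sum of two 5-digit numbers; the final carry is exactly 1, so C=1.
Step 7. [col 4: X + X ≡ Z (mod 10)] from column 4 (X=4, carry-in 0, digits 0,1,3,4,6,9 already taken and all letters distinct): Z must equal 8 ⇒ Z=8.
Step 8. [col 5: A + X ≡ C (mod 10)] in column 5 we have A+X≡C with carry-in 0; given X=4, C=1 and digits 0,1,3,4,6,8,9 already taken and all letters distinct, that pins A to 7, so A=7.

Answer: A=7, C=1, G=0, J=6, L=3, T=9, X=4, Z=8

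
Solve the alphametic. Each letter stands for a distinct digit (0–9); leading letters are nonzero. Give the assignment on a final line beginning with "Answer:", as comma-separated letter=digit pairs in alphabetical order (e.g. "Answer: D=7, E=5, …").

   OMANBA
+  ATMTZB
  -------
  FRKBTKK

Step 1. [F] the sum has 7 digits but both addends have 6; that extra leading digit F is the final carry, namely 1 ⇒ F=1.
Step 2. [col 1: A + B ≡ K (mod 10)] no forcing yet in column 1 (carry-in 0); A=8 is free and consistent — try it. So A=8.
Step 3. [col 1: A + B ≡ K (mod 10)] K=0 is one option consistent with column 1 (A + B ≡ K (mod 10), carry-in 0) — take it. So K=0.
Step 4. [col 1: A + B ≡ K (mod 10)] in column 1 we have A+B≡K with carry-in 0; given A=8, K=0 and digits 0,1,8 already taken and all letters distinct, that pins B to 2. So B=2.
Step 5. [col 2: B + Z ≡ K (mod 10)] in column 2 we have B+Z≡K with carry-in 1; given B=2, K=0 and digits 0,1,2,8 already taken and all letters distinct, that pins Z to 7 ⇒ Z=7.
Step 6. [col 3: N + T ≡ T (mod 10)] column 3: given nothing yet, carry-in 1, and digits 0,1,2,7,8 already taken and all letters distinct, N+T≡T (mod 10) forces N=9 ⇒ N=9.
Step 7. [col 3: N + T ≡ T (mod 10)] column 3 (N + T ≡ T (mod 10), carry-in 1) doesn't pin T yet; pick T=6 and continue ⇒ T=6.
Step 8. [col 4: A + M ≡ B (mod 10)] column 4 reads A+M+carry(1)=B with A=8, B=2; with digits 0,1,2,6,7,8,9 already taken and all letters distinct, the only value for M is 3. So M=3.
Step 9. [col 6: O + A ≡ R (mod 10)] from column 6 (A=8, carry-in 1, digits 0,1,2,3,6,7,8,9 already taken and all letters distinct): O must equal 5 ⇒ O=5.
Step 10. [col 6: O + A ≡ R (mod 10)] in column 6 we have O+A≡R with carry-in 1; given O=5, A=8 and digits 0,1,2,3,5,6,7,8,9 already taken and all letters distinct, that pins R to 4 ⇒ R=4.

Answer: A=8, B=2, F=1, K=0, M=3, N=9, O=5, R=4, T=6, Z=7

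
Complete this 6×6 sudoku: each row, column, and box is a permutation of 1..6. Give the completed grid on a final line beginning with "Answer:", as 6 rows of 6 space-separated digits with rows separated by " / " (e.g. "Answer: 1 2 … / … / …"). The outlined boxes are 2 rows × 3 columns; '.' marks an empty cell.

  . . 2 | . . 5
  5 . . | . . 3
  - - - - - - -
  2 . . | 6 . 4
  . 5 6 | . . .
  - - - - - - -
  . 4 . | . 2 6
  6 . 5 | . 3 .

Step 1. [r4c5∈{1}] r4c5 has the single candidate 1, so r4c5=1.
Step 2. [r2c3∈{1,4}] across col 3, 4 lands solely at r2c3 ⇒ r2c3=4.
Step 3. [r6c6∈{1}] r6c6's peers cover all but 1, so r6c6=1.
Step 4. [r2c4∈{1,2}] in row 2, 2 fits only at r2c4. So r2c4=2.
Step 5. [r2c2∈{1,6}] in row 2, 1 fits only at r2c2, so r2c2=1.
Step 6. [r3c2∈{3}] r3c2 has the single candidate 3, so r3c2=3.
Step 7. [r5c3∈{1,3}] col 3 places 3 nowhere but r5c3, so r5c3=3.
Step 8. [r1c5∈{4,6}] col 5 places 4 nowhere but r1c5 ⇒ r1c5=4.
Step 9. [r6c2∈{2}] r6c2 is down to just 2, so r6c2=2.
Step 10. [r1c1∈{3}] only 3 remains possible at r1c1, so r1c1=3.
Step 11. [r6c4∈{4}] r6c4's peers cover all but 4 ⇒ r6c4=4.
Step 12. [r4c1∈{4}] r4c1's peers cover all but 4, so r4c1=4.
Step 13. [r2c5∈{6}] r2c5 has the single candidate 6 ⇒ r2c5=6.
Step 14. [r5c1∈{1}] nothing but 1 survives at r5c1, so r5c1=1.
Step 15. [r4c6∈{2}] r4c6's peers cover all but 2 ⇒ r4c6=2.
Step 16. [r3c3∈{1}] r3c3 is down to just 1. So r3c3=1.
Step 17. [r4c4∈{3}] only 3 remains possible at r4c4, so r4c4=3.
Step 18. [r3c5∈{5}] nothing but 5 survives at r3c5, so r3c5=5.
Step 19. [r1c4∈{1}] nothing but 1 survives at r1c4 ⇒ r1c4=1.
Step 20. [r1c2∈{6}] r1c2 has the single candidate 6. So r1c2=6.
Step 21. [r5c4∈{5}] r5c4 is down to just 5, so r5c4=5.

Answer: 3 6 2 1 4 5 / 5 1 4 2 6 3 / 2 3 1 6 5 4 / 4 5 6 3 1 2 / 1 4 3 5 2 6 / 6 2 5 4 3 1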